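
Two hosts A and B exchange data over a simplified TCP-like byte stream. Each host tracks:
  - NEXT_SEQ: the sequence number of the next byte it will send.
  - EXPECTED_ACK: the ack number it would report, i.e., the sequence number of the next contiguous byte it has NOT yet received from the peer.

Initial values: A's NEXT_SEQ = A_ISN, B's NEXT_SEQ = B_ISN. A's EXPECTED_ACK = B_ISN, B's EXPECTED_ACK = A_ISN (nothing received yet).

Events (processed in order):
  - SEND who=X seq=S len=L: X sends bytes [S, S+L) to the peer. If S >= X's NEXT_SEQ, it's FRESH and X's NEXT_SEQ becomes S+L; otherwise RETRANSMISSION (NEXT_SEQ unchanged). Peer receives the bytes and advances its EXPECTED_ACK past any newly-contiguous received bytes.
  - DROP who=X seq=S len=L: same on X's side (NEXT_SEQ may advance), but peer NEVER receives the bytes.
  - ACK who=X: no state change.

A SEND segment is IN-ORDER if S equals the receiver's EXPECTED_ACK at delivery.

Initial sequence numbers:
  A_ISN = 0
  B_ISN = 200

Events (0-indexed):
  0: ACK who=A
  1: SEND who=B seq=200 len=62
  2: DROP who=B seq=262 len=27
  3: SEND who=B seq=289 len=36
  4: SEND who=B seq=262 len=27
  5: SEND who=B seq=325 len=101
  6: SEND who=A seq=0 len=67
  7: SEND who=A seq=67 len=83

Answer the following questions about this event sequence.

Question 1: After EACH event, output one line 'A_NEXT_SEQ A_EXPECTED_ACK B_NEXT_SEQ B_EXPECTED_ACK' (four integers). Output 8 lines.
0 200 200 0
0 262 262 0
0 262 289 0
0 262 325 0
0 325 325 0
0 426 426 0
67 426 426 67
150 426 426 150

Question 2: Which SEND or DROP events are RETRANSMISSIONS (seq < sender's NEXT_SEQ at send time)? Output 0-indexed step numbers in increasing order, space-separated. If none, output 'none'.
Step 1: SEND seq=200 -> fresh
Step 2: DROP seq=262 -> fresh
Step 3: SEND seq=289 -> fresh
Step 4: SEND seq=262 -> retransmit
Step 5: SEND seq=325 -> fresh
Step 6: SEND seq=0 -> fresh
Step 7: SEND seq=67 -> fresh

Answer: 4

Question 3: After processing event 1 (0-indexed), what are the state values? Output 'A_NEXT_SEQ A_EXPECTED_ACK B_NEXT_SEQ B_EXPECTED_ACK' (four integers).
After event 0: A_seq=0 A_ack=200 B_seq=200 B_ack=0
After event 1: A_seq=0 A_ack=262 B_seq=262 B_ack=0

0 262 262 0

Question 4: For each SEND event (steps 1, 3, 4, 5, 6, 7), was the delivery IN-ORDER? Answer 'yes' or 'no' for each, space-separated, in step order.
Step 1: SEND seq=200 -> in-order
Step 3: SEND seq=289 -> out-of-order
Step 4: SEND seq=262 -> in-order
Step 5: SEND seq=325 -> in-order
Step 6: SEND seq=0 -> in-order
Step 7: SEND seq=67 -> in-order

Answer: yes no yes yes yes yes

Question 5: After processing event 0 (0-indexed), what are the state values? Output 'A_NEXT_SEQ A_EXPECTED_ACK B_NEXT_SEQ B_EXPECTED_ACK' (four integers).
After event 0: A_seq=0 A_ack=200 B_seq=200 B_ack=0

0 200 200 0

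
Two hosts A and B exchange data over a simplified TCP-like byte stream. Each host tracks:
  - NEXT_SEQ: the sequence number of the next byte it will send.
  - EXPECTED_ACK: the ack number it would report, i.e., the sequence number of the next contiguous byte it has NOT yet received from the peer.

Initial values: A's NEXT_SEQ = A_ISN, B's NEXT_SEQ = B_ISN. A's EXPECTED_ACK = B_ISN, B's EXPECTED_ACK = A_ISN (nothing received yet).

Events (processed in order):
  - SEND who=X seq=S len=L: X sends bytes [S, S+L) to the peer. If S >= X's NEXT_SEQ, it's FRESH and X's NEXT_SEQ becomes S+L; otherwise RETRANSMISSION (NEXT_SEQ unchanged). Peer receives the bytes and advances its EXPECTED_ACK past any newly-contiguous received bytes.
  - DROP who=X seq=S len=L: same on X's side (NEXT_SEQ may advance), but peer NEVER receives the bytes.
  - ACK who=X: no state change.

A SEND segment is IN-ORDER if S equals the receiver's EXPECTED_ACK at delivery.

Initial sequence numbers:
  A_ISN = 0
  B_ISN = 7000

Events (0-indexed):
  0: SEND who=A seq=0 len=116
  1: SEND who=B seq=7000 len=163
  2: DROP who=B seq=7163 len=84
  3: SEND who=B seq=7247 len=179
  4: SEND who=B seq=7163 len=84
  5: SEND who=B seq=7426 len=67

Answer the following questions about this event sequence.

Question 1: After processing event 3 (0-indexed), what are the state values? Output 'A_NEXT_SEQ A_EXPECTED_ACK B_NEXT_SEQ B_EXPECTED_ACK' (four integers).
After event 0: A_seq=116 A_ack=7000 B_seq=7000 B_ack=116
After event 1: A_seq=116 A_ack=7163 B_seq=7163 B_ack=116
After event 2: A_seq=116 A_ack=7163 B_seq=7247 B_ack=116
After event 3: A_seq=116 A_ack=7163 B_seq=7426 B_ack=116

116 7163 7426 116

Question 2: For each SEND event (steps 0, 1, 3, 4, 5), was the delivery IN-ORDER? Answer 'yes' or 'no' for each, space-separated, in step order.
Answer: yes yes no yes yes

Derivation:
Step 0: SEND seq=0 -> in-order
Step 1: SEND seq=7000 -> in-order
Step 3: SEND seq=7247 -> out-of-order
Step 4: SEND seq=7163 -> in-order
Step 5: SEND seq=7426 -> in-order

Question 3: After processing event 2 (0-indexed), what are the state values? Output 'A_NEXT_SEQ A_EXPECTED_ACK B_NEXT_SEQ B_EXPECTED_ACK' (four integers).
After event 0: A_seq=116 A_ack=7000 B_seq=7000 B_ack=116
After event 1: A_seq=116 A_ack=7163 B_seq=7163 B_ack=116
After event 2: A_seq=116 A_ack=7163 B_seq=7247 B_ack=116

116 7163 7247 116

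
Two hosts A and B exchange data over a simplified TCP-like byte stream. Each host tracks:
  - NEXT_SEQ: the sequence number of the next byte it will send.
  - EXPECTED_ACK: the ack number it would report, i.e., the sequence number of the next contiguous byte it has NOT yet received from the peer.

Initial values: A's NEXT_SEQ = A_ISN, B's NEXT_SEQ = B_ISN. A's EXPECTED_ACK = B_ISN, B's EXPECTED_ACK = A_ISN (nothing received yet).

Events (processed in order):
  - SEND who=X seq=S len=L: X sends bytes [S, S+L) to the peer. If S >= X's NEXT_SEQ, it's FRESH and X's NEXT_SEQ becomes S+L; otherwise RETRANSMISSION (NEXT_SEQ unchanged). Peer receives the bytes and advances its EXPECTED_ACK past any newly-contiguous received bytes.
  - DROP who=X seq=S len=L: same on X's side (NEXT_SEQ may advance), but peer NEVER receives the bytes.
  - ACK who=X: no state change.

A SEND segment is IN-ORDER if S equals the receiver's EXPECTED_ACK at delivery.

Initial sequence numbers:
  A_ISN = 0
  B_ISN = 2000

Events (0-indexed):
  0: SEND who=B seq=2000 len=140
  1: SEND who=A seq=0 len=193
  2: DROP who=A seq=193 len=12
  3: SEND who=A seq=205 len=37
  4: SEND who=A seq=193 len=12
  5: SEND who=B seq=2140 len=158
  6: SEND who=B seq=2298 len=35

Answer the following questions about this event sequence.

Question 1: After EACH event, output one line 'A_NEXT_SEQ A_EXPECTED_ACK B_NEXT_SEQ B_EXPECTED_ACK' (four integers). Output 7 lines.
0 2140 2140 0
193 2140 2140 193
205 2140 2140 193
242 2140 2140 193
242 2140 2140 242
242 2298 2298 242
242 2333 2333 242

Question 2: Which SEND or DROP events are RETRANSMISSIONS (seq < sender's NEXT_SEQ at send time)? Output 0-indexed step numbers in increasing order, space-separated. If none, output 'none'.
Step 0: SEND seq=2000 -> fresh
Step 1: SEND seq=0 -> fresh
Step 2: DROP seq=193 -> fresh
Step 3: SEND seq=205 -> fresh
Step 4: SEND seq=193 -> retransmit
Step 5: SEND seq=2140 -> fresh
Step 6: SEND seq=2298 -> fresh

Answer: 4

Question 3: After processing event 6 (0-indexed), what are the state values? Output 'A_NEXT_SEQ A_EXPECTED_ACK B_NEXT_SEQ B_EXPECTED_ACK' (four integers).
After event 0: A_seq=0 A_ack=2140 B_seq=2140 B_ack=0
After event 1: A_seq=193 A_ack=2140 B_seq=2140 B_ack=193
After event 2: A_seq=205 A_ack=2140 B_seq=2140 B_ack=193
After event 3: A_seq=242 A_ack=2140 B_seq=2140 B_ack=193
After event 4: A_seq=242 A_ack=2140 B_seq=2140 B_ack=242
After event 5: A_seq=242 A_ack=2298 B_seq=2298 B_ack=242
After event 6: A_seq=242 A_ack=2333 B_seq=2333 B_ack=242

242 2333 2333 242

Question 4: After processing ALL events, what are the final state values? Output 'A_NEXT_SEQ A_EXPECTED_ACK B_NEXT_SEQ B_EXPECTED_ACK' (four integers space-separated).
Answer: 242 2333 2333 242

Derivation:
After event 0: A_seq=0 A_ack=2140 B_seq=2140 B_ack=0
After event 1: A_seq=193 A_ack=2140 B_seq=2140 B_ack=193
After event 2: A_seq=205 A_ack=2140 B_seq=2140 B_ack=193
After event 3: A_seq=242 A_ack=2140 B_seq=2140 B_ack=193
After event 4: A_seq=242 A_ack=2140 B_seq=2140 B_ack=242
After event 5: A_seq=242 A_ack=2298 B_seq=2298 B_ack=242
After event 6: A_seq=242 A_ack=2333 B_seq=2333 B_ack=242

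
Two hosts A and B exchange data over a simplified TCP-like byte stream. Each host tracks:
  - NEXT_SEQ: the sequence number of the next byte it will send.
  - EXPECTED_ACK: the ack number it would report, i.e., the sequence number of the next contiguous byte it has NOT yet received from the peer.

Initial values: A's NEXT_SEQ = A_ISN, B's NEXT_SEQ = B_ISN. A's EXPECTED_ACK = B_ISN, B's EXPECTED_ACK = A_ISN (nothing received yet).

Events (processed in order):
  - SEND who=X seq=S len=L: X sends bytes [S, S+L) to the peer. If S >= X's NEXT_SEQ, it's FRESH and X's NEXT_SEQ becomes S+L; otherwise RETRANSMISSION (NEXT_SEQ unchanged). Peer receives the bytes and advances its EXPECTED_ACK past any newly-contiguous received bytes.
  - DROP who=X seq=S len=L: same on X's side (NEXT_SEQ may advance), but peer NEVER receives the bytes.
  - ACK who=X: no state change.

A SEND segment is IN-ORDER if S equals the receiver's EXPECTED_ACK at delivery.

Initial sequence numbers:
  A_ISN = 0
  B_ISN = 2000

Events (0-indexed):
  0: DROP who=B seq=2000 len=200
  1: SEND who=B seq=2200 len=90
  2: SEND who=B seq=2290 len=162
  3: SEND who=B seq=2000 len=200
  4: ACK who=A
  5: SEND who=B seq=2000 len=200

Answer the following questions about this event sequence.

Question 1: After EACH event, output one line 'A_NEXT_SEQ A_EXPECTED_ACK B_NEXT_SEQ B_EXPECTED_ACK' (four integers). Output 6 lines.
0 2000 2200 0
0 2000 2290 0
0 2000 2452 0
0 2452 2452 0
0 2452 2452 0
0 2452 2452 0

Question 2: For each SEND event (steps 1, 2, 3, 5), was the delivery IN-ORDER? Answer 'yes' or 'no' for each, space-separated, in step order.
Step 1: SEND seq=2200 -> out-of-order
Step 2: SEND seq=2290 -> out-of-order
Step 3: SEND seq=2000 -> in-order
Step 5: SEND seq=2000 -> out-of-order

Answer: no no yes no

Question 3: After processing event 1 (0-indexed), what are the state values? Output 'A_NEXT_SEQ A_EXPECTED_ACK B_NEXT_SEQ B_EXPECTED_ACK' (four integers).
After event 0: A_seq=0 A_ack=2000 B_seq=2200 B_ack=0
After event 1: A_seq=0 A_ack=2000 B_seq=2290 B_ack=0

0 2000 2290 0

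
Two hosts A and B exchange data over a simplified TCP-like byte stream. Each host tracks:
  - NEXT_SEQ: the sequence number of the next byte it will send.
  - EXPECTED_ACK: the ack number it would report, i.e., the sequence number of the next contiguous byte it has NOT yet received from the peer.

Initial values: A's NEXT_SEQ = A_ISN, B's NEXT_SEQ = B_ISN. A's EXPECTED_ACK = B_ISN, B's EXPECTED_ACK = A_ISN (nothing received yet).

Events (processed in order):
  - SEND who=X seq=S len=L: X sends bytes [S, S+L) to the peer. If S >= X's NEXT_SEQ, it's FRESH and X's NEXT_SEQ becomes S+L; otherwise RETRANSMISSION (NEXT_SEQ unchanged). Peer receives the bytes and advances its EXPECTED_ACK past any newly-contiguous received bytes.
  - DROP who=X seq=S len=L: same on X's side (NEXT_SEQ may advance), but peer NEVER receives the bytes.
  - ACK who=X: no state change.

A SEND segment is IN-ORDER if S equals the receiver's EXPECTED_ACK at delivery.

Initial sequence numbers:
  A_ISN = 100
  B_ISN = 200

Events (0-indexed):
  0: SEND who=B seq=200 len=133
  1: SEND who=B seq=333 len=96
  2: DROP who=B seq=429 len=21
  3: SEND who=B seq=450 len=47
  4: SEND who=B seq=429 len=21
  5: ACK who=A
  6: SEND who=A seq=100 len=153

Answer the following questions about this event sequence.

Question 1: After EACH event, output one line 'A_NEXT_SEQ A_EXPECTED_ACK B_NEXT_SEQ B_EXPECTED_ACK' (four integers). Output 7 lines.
100 333 333 100
100 429 429 100
100 429 450 100
100 429 497 100
100 497 497 100
100 497 497 100
253 497 497 253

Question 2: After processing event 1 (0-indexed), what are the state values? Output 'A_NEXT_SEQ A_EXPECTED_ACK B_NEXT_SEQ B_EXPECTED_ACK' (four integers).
After event 0: A_seq=100 A_ack=333 B_seq=333 B_ack=100
After event 1: A_seq=100 A_ack=429 B_seq=429 B_ack=100

100 429 429 100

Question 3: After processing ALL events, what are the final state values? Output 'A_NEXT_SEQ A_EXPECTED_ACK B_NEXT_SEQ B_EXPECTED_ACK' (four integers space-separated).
After event 0: A_seq=100 A_ack=333 B_seq=333 B_ack=100
After event 1: A_seq=100 A_ack=429 B_seq=429 B_ack=100
After event 2: A_seq=100 A_ack=429 B_seq=450 B_ack=100
After event 3: A_seq=100 A_ack=429 B_seq=497 B_ack=100
After event 4: A_seq=100 A_ack=497 B_seq=497 B_ack=100
After event 5: A_seq=100 A_ack=497 B_seq=497 B_ack=100
After event 6: A_seq=253 A_ack=497 B_seq=497 B_ack=253

Answer: 253 497 497 253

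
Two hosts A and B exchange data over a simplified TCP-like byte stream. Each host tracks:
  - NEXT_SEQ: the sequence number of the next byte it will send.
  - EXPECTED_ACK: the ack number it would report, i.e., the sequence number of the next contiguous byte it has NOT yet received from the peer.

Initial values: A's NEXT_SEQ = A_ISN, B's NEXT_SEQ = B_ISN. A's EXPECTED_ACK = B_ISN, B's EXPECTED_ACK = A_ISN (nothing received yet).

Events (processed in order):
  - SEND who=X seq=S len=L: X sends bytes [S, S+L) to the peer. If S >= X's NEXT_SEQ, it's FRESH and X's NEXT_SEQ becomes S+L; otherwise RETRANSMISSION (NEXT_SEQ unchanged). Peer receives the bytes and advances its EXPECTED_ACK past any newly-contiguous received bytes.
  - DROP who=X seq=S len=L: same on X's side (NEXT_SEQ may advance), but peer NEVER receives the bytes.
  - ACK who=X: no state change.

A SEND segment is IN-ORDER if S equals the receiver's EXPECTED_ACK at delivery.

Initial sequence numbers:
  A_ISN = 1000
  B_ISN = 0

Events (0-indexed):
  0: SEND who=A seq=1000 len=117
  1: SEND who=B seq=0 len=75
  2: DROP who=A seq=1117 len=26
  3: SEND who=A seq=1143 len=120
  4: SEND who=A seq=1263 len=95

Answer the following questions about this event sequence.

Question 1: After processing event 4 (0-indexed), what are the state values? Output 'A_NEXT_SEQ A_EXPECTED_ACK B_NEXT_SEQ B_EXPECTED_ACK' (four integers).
After event 0: A_seq=1117 A_ack=0 B_seq=0 B_ack=1117
After event 1: A_seq=1117 A_ack=75 B_seq=75 B_ack=1117
After event 2: A_seq=1143 A_ack=75 B_seq=75 B_ack=1117
After event 3: A_seq=1263 A_ack=75 B_seq=75 B_ack=1117
After event 4: A_seq=1358 A_ack=75 B_seq=75 B_ack=1117

1358 75 75 1117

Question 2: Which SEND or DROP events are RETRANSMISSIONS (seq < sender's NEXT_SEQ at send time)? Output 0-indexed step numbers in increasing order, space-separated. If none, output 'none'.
Answer: none

Derivation:
Step 0: SEND seq=1000 -> fresh
Step 1: SEND seq=0 -> fresh
Step 2: DROP seq=1117 -> fresh
Step 3: SEND seq=1143 -> fresh
Step 4: SEND seq=1263 -> fresh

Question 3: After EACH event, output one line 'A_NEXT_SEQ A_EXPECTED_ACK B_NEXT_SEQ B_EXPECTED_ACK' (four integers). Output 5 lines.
1117 0 0 1117
1117 75 75 1117
1143 75 75 1117
1263 75 75 1117
1358 75 75 1117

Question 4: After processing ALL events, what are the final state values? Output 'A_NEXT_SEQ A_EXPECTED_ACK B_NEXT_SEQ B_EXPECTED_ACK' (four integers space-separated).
Answer: 1358 75 75 1117

Derivation:
After event 0: A_seq=1117 A_ack=0 B_seq=0 B_ack=1117
After event 1: A_seq=1117 A_ack=75 B_seq=75 B_ack=1117
After event 2: A_seq=1143 A_ack=75 B_seq=75 B_ack=1117
After event 3: A_seq=1263 A_ack=75 B_seq=75 B_ack=1117
After event 4: A_seq=1358 A_ack=75 B_seq=75 B_ack=1117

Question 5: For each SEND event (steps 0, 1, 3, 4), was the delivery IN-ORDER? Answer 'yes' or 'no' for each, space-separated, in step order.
Answer: yes yes no no

Derivation:
Step 0: SEND seq=1000 -> in-order
Step 1: SEND seq=0 -> in-order
Step 3: SEND seq=1143 -> out-of-order
Step 4: SEND seq=1263 -> out-of-order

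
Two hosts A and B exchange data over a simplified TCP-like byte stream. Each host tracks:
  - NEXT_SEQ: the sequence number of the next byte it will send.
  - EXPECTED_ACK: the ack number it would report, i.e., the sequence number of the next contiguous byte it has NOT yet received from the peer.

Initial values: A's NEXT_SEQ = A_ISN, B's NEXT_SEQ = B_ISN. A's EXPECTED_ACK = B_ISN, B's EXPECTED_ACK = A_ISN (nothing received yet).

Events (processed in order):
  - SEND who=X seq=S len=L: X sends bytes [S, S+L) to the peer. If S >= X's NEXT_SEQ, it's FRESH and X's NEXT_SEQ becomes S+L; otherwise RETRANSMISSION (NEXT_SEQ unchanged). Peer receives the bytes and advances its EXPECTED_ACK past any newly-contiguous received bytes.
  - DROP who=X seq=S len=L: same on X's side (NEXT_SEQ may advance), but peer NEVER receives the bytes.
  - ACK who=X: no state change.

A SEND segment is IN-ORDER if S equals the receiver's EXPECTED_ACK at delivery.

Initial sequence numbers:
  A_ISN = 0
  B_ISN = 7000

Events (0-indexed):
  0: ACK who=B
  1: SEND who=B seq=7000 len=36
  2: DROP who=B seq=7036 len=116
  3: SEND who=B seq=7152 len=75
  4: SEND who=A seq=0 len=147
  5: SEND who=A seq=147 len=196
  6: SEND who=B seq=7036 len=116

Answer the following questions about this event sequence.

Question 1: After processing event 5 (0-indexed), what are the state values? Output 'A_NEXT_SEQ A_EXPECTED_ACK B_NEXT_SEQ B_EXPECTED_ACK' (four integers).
After event 0: A_seq=0 A_ack=7000 B_seq=7000 B_ack=0
After event 1: A_seq=0 A_ack=7036 B_seq=7036 B_ack=0
After event 2: A_seq=0 A_ack=7036 B_seq=7152 B_ack=0
After event 3: A_seq=0 A_ack=7036 B_seq=7227 B_ack=0
After event 4: A_seq=147 A_ack=7036 B_seq=7227 B_ack=147
After event 5: A_seq=343 A_ack=7036 B_seq=7227 B_ack=343

343 7036 7227 343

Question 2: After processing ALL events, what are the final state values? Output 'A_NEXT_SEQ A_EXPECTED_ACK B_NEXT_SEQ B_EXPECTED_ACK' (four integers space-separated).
Answer: 343 7227 7227 343

Derivation:
After event 0: A_seq=0 A_ack=7000 B_seq=7000 B_ack=0
After event 1: A_seq=0 A_ack=7036 B_seq=7036 B_ack=0
After event 2: A_seq=0 A_ack=7036 B_seq=7152 B_ack=0
After event 3: A_seq=0 A_ack=7036 B_seq=7227 B_ack=0
After event 4: A_seq=147 A_ack=7036 B_seq=7227 B_ack=147
After event 5: A_seq=343 A_ack=7036 B_seq=7227 B_ack=343
After event 6: A_seq=343 A_ack=7227 B_seq=7227 B_ack=343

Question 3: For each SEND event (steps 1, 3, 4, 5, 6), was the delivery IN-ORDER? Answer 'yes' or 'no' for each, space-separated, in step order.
Step 1: SEND seq=7000 -> in-order
Step 3: SEND seq=7152 -> out-of-order
Step 4: SEND seq=0 -> in-order
Step 5: SEND seq=147 -> in-order
Step 6: SEND seq=7036 -> in-order

Answer: yes no yes yes yes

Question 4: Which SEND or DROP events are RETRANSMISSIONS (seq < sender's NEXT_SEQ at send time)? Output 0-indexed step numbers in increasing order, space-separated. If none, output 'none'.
Answer: 6

Derivation:
Step 1: SEND seq=7000 -> fresh
Step 2: DROP seq=7036 -> fresh
Step 3: SEND seq=7152 -> fresh
Step 4: SEND seq=0 -> fresh
Step 5: SEND seq=147 -> fresh
Step 6: SEND seq=7036 -> retransmit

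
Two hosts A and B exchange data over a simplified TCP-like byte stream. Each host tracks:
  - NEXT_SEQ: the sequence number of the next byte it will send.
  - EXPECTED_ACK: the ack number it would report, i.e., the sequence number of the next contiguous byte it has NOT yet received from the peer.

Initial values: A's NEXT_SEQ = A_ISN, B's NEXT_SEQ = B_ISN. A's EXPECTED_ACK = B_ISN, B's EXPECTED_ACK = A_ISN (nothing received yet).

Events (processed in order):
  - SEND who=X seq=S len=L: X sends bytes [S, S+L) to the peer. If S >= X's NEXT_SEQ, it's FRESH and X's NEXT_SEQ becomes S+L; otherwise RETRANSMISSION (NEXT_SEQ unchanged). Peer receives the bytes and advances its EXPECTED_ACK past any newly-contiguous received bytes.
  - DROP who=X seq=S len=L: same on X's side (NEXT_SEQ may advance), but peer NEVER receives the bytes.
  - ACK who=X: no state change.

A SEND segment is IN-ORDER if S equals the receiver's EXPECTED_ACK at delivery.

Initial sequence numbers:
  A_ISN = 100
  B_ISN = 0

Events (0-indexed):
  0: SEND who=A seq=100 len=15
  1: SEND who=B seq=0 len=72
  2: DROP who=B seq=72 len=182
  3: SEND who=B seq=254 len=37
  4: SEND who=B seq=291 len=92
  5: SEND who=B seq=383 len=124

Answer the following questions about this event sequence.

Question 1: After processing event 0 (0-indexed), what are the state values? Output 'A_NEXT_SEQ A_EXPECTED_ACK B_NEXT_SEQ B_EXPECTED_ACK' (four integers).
After event 0: A_seq=115 A_ack=0 B_seq=0 B_ack=115

115 0 0 115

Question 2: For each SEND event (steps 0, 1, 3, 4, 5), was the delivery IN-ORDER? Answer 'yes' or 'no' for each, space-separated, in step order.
Answer: yes yes no no no

Derivation:
Step 0: SEND seq=100 -> in-order
Step 1: SEND seq=0 -> in-order
Step 3: SEND seq=254 -> out-of-order
Step 4: SEND seq=291 -> out-of-order
Step 5: SEND seq=383 -> out-of-order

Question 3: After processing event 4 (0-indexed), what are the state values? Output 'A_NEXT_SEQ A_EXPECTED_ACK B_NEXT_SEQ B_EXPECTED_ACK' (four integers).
After event 0: A_seq=115 A_ack=0 B_seq=0 B_ack=115
After event 1: A_seq=115 A_ack=72 B_seq=72 B_ack=115
After event 2: A_seq=115 A_ack=72 B_seq=254 B_ack=115
After event 3: A_seq=115 A_ack=72 B_seq=291 B_ack=115
After event 4: A_seq=115 A_ack=72 B_seq=383 B_ack=115

115 72 383 115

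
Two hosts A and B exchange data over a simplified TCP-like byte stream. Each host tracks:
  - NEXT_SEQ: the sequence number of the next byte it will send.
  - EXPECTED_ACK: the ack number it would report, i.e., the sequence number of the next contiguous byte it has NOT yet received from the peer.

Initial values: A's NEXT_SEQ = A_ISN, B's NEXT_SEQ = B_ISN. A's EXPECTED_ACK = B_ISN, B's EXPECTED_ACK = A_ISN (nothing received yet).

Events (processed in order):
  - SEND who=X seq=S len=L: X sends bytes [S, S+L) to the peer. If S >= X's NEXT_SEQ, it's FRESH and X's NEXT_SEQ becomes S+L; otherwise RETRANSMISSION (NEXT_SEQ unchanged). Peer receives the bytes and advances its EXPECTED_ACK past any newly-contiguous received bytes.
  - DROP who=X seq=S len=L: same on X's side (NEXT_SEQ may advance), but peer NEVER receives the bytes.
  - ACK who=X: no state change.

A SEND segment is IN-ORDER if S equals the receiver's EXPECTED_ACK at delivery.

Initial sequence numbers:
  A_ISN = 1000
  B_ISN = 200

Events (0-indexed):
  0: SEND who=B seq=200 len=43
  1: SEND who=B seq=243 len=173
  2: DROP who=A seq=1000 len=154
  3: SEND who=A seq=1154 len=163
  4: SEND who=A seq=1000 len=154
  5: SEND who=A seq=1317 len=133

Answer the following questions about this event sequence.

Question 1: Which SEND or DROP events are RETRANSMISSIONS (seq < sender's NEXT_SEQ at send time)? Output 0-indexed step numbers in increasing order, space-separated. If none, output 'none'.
Step 0: SEND seq=200 -> fresh
Step 1: SEND seq=243 -> fresh
Step 2: DROP seq=1000 -> fresh
Step 3: SEND seq=1154 -> fresh
Step 4: SEND seq=1000 -> retransmit
Step 5: SEND seq=1317 -> fresh

Answer: 4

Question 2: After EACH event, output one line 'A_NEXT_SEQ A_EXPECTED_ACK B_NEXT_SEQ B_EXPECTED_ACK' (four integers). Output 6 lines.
1000 243 243 1000
1000 416 416 1000
1154 416 416 1000
1317 416 416 1000
1317 416 416 1317
1450 416 416 1450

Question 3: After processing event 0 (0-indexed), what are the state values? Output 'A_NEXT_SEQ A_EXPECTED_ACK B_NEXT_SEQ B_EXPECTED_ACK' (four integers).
After event 0: A_seq=1000 A_ack=243 B_seq=243 B_ack=1000

1000 243 243 1000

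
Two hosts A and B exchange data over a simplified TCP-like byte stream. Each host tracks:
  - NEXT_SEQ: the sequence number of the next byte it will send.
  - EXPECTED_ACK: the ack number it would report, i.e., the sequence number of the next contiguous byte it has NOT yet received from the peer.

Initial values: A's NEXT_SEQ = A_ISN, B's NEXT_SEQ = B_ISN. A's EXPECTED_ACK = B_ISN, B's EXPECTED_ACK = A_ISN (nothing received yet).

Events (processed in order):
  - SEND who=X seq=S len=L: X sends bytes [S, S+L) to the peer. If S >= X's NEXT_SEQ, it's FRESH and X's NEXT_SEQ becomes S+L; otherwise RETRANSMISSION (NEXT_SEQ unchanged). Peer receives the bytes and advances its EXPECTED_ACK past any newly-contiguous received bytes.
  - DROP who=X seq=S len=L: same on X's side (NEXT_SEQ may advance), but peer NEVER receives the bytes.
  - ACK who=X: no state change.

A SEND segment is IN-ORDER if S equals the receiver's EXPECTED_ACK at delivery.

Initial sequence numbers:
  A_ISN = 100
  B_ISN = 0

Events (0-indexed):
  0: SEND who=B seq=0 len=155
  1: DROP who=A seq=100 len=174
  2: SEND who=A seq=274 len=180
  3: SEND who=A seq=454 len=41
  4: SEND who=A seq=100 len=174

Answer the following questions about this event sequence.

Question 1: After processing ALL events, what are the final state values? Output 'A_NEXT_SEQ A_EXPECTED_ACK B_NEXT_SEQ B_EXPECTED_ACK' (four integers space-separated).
After event 0: A_seq=100 A_ack=155 B_seq=155 B_ack=100
After event 1: A_seq=274 A_ack=155 B_seq=155 B_ack=100
After event 2: A_seq=454 A_ack=155 B_seq=155 B_ack=100
After event 3: A_seq=495 A_ack=155 B_seq=155 B_ack=100
After event 4: A_seq=495 A_ack=155 B_seq=155 B_ack=495

Answer: 495 155 155 495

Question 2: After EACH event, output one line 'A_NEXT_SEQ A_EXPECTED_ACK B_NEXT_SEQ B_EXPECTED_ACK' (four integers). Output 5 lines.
100 155 155 100
274 155 155 100
454 155 155 100
495 155 155 100
495 155 155 495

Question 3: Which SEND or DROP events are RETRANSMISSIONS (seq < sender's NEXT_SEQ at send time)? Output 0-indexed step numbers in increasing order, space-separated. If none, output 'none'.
Step 0: SEND seq=0 -> fresh
Step 1: DROP seq=100 -> fresh
Step 2: SEND seq=274 -> fresh
Step 3: SEND seq=454 -> fresh
Step 4: SEND seq=100 -> retransmit

Answer: 4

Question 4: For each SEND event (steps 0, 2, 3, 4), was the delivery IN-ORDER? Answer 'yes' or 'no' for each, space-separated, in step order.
Answer: yes no no yes

Derivation:
Step 0: SEND seq=0 -> in-order
Step 2: SEND seq=274 -> out-of-order
Step 3: SEND seq=454 -> out-of-order
Step 4: SEND seq=100 -> in-order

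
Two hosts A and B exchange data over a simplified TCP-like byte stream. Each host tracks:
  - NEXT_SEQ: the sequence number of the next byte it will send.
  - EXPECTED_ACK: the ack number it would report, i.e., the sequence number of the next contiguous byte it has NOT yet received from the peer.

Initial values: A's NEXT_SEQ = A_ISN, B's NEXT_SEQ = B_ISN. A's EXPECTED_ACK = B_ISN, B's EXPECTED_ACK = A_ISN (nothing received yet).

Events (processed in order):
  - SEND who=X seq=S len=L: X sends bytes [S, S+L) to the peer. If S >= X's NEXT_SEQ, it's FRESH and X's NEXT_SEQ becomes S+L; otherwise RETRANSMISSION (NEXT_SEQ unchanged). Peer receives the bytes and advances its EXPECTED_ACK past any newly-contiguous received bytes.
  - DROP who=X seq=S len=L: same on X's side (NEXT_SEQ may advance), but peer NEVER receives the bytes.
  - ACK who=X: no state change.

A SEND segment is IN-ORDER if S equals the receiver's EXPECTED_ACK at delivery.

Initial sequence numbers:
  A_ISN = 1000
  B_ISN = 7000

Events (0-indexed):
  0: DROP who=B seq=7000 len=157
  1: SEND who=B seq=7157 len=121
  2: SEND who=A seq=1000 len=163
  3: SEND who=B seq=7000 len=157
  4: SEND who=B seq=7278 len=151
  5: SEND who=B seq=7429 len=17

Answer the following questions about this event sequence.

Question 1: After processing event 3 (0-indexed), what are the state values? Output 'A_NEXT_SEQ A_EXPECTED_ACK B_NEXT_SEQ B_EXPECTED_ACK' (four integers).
After event 0: A_seq=1000 A_ack=7000 B_seq=7157 B_ack=1000
After event 1: A_seq=1000 A_ack=7000 B_seq=7278 B_ack=1000
After event 2: A_seq=1163 A_ack=7000 B_seq=7278 B_ack=1163
After event 3: A_seq=1163 A_ack=7278 B_seq=7278 B_ack=1163

1163 7278 7278 1163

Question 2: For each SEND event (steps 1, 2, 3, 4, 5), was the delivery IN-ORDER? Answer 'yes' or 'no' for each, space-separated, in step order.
Step 1: SEND seq=7157 -> out-of-order
Step 2: SEND seq=1000 -> in-order
Step 3: SEND seq=7000 -> in-order
Step 4: SEND seq=7278 -> in-order
Step 5: SEND seq=7429 -> in-order

Answer: no yes yes yes yes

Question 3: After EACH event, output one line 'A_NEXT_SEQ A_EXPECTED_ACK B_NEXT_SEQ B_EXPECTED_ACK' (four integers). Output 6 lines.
1000 7000 7157 1000
1000 7000 7278 1000
1163 7000 7278 1163
1163 7278 7278 1163
1163 7429 7429 1163
1163 7446 7446 1163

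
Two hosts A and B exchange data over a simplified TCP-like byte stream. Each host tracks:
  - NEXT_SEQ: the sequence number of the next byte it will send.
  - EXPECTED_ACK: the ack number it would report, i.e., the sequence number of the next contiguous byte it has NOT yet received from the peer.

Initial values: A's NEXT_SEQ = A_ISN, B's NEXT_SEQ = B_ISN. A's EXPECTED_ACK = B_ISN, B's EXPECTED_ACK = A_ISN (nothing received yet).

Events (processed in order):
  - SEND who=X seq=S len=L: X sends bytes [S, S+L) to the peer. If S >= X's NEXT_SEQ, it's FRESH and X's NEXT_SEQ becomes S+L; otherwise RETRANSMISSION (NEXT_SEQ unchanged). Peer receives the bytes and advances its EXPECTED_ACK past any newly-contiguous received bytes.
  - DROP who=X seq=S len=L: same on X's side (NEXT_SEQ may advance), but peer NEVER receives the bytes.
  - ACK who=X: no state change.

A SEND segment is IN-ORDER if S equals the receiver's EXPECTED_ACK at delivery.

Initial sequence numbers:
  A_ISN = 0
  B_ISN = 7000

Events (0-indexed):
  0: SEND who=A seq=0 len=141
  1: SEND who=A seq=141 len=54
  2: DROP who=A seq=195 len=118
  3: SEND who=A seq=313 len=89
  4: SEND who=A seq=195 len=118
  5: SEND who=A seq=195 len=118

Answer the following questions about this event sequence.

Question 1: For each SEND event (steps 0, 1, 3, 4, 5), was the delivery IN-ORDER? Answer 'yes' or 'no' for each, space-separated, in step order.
Step 0: SEND seq=0 -> in-order
Step 1: SEND seq=141 -> in-order
Step 3: SEND seq=313 -> out-of-order
Step 4: SEND seq=195 -> in-order
Step 5: SEND seq=195 -> out-of-order

Answer: yes yes no yes no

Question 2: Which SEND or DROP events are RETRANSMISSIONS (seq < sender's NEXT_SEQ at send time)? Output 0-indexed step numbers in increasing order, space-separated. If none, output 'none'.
Step 0: SEND seq=0 -> fresh
Step 1: SEND seq=141 -> fresh
Step 2: DROP seq=195 -> fresh
Step 3: SEND seq=313 -> fresh
Step 4: SEND seq=195 -> retransmit
Step 5: SEND seq=195 -> retransmit

Answer: 4 5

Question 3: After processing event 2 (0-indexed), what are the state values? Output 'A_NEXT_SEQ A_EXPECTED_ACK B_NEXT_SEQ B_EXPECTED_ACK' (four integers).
After event 0: A_seq=141 A_ack=7000 B_seq=7000 B_ack=141
After event 1: A_seq=195 A_ack=7000 B_seq=7000 B_ack=195
After event 2: A_seq=313 A_ack=7000 B_seq=7000 B_ack=195

313 7000 7000 195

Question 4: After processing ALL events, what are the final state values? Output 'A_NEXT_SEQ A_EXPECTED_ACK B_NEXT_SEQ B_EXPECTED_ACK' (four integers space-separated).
After event 0: A_seq=141 A_ack=7000 B_seq=7000 B_ack=141
After event 1: A_seq=195 A_ack=7000 B_seq=7000 B_ack=195
After event 2: A_seq=313 A_ack=7000 B_seq=7000 B_ack=195
After event 3: A_seq=402 A_ack=7000 B_seq=7000 B_ack=195
After event 4: A_seq=402 A_ack=7000 B_seq=7000 B_ack=402
After event 5: A_seq=402 A_ack=7000 B_seq=7000 B_ack=402

Answer: 402 7000 7000 402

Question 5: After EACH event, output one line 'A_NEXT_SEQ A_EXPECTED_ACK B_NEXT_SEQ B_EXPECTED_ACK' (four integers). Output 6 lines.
141 7000 7000 141
195 7000 7000 195
313 7000 7000 195
402 7000 7000 195
402 7000 7000 402
402 7000 7000 402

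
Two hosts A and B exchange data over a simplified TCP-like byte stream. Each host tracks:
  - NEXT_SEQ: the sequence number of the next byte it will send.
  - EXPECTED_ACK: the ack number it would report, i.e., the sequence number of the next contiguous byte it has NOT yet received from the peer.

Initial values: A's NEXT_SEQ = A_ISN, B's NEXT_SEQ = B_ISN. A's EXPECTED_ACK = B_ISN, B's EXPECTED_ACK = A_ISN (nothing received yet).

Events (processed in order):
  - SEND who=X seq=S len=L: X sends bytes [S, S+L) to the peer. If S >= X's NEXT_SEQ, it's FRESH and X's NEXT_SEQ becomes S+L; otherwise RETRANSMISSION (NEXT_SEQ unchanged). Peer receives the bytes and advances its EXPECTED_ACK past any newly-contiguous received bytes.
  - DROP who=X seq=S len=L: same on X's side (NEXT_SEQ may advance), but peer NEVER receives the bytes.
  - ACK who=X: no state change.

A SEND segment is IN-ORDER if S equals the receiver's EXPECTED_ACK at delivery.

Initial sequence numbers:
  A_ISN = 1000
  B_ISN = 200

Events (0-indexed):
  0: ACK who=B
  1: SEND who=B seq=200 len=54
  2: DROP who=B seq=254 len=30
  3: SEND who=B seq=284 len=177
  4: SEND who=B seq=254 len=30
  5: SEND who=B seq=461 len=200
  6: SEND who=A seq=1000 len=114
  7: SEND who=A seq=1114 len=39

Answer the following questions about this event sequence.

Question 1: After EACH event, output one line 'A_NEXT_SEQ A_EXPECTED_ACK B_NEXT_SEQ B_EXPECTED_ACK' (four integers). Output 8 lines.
1000 200 200 1000
1000 254 254 1000
1000 254 284 1000
1000 254 461 1000
1000 461 461 1000
1000 661 661 1000
1114 661 661 1114
1153 661 661 1153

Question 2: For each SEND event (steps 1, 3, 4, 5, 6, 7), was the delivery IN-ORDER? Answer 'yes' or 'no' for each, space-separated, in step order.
Step 1: SEND seq=200 -> in-order
Step 3: SEND seq=284 -> out-of-order
Step 4: SEND seq=254 -> in-order
Step 5: SEND seq=461 -> in-order
Step 6: SEND seq=1000 -> in-order
Step 7: SEND seq=1114 -> in-order

Answer: yes no yes yes yes yes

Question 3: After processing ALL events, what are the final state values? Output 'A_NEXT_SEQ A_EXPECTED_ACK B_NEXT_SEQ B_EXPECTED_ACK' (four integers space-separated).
Answer: 1153 661 661 1153

Derivation:
After event 0: A_seq=1000 A_ack=200 B_seq=200 B_ack=1000
After event 1: A_seq=1000 A_ack=254 B_seq=254 B_ack=1000
After event 2: A_seq=1000 A_ack=254 B_seq=284 B_ack=1000
After event 3: A_seq=1000 A_ack=254 B_seq=461 B_ack=1000
After event 4: A_seq=1000 A_ack=461 B_seq=461 B_ack=1000
After event 5: A_seq=1000 A_ack=661 B_seq=661 B_ack=1000
After event 6: A_seq=1114 A_ack=661 B_seq=661 B_ack=1114
After event 7: A_seq=1153 A_ack=661 B_seq=661 B_ack=1153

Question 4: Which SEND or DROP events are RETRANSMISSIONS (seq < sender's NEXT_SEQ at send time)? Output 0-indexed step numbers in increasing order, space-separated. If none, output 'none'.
Step 1: SEND seq=200 -> fresh
Step 2: DROP seq=254 -> fresh
Step 3: SEND seq=284 -> fresh
Step 4: SEND seq=254 -> retransmit
Step 5: SEND seq=461 -> fresh
Step 6: SEND seq=1000 -> fresh
Step 7: SEND seq=1114 -> fresh

Answer: 4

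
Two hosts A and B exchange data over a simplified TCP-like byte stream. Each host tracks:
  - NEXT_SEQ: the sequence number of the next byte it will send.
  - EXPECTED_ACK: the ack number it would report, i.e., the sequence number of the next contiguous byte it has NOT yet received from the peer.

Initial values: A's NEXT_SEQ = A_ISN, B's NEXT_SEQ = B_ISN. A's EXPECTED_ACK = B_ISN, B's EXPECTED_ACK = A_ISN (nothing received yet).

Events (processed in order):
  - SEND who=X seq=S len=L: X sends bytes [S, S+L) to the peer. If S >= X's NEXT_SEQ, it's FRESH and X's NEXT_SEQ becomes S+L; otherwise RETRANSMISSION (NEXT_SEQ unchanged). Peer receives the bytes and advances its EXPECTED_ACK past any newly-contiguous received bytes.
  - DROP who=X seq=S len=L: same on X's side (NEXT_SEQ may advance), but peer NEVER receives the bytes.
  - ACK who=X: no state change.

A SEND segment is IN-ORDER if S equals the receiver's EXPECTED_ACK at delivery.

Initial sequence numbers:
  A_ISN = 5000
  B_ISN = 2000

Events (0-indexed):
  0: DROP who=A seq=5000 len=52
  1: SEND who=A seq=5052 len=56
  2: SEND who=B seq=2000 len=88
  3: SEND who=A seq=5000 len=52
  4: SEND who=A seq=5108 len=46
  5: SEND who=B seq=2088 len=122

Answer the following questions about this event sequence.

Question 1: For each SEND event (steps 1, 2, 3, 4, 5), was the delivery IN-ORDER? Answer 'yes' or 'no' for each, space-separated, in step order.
Step 1: SEND seq=5052 -> out-of-order
Step 2: SEND seq=2000 -> in-order
Step 3: SEND seq=5000 -> in-order
Step 4: SEND seq=5108 -> in-order
Step 5: SEND seq=2088 -> in-order

Answer: no yes yes yes yes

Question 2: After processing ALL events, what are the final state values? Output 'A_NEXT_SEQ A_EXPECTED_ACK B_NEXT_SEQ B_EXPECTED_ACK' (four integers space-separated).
After event 0: A_seq=5052 A_ack=2000 B_seq=2000 B_ack=5000
After event 1: A_seq=5108 A_ack=2000 B_seq=2000 B_ack=5000
After event 2: A_seq=5108 A_ack=2088 B_seq=2088 B_ack=5000
After event 3: A_seq=5108 A_ack=2088 B_seq=2088 B_ack=5108
After event 4: A_seq=5154 A_ack=2088 B_seq=2088 B_ack=5154
After event 5: A_seq=5154 A_ack=2210 B_seq=2210 B_ack=5154

Answer: 5154 2210 2210 5154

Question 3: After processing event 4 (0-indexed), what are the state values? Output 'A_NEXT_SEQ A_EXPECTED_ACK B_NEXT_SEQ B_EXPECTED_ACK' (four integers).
After event 0: A_seq=5052 A_ack=2000 B_seq=2000 B_ack=5000
After event 1: A_seq=5108 A_ack=2000 B_seq=2000 B_ack=5000
After event 2: A_seq=5108 A_ack=2088 B_seq=2088 B_ack=5000
After event 3: A_seq=5108 A_ack=2088 B_seq=2088 B_ack=5108
After event 4: A_seq=5154 A_ack=2088 B_seq=2088 B_ack=5154

5154 2088 2088 5154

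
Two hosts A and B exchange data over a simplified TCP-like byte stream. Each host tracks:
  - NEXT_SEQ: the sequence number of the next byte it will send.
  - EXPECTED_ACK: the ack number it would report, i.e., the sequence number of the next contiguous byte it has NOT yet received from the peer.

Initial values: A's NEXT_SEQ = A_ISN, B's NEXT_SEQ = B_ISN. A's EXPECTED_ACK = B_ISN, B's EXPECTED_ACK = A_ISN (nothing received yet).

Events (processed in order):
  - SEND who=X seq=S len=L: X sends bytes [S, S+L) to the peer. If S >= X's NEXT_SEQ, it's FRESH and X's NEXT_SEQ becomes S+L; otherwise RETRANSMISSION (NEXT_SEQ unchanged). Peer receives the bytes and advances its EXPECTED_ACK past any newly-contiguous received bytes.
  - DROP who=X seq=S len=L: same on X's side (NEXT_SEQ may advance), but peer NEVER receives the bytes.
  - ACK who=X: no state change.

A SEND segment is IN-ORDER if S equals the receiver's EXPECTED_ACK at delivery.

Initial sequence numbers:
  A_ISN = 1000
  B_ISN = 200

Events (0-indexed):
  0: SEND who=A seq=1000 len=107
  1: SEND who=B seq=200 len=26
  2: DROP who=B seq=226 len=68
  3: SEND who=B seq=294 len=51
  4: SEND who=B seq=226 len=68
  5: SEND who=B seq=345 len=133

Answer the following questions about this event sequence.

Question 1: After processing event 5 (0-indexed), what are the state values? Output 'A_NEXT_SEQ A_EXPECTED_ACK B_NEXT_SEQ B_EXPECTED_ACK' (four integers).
After event 0: A_seq=1107 A_ack=200 B_seq=200 B_ack=1107
After event 1: A_seq=1107 A_ack=226 B_seq=226 B_ack=1107
After event 2: A_seq=1107 A_ack=226 B_seq=294 B_ack=1107
After event 3: A_seq=1107 A_ack=226 B_seq=345 B_ack=1107
After event 4: A_seq=1107 A_ack=345 B_seq=345 B_ack=1107
After event 5: A_seq=1107 A_ack=478 B_seq=478 B_ack=1107

1107 478 478 1107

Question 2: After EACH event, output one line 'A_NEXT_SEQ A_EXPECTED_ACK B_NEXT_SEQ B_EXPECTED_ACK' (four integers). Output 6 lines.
1107 200 200 1107
1107 226 226 1107
1107 226 294 1107
1107 226 345 1107
1107 345 345 1107
1107 478 478 1107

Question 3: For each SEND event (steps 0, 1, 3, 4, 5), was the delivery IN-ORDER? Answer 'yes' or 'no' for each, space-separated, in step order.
Answer: yes yes no yes yes

Derivation:
Step 0: SEND seq=1000 -> in-order
Step 1: SEND seq=200 -> in-order
Step 3: SEND seq=294 -> out-of-order
Step 4: SEND seq=226 -> in-order
Step 5: SEND seq=345 -> in-order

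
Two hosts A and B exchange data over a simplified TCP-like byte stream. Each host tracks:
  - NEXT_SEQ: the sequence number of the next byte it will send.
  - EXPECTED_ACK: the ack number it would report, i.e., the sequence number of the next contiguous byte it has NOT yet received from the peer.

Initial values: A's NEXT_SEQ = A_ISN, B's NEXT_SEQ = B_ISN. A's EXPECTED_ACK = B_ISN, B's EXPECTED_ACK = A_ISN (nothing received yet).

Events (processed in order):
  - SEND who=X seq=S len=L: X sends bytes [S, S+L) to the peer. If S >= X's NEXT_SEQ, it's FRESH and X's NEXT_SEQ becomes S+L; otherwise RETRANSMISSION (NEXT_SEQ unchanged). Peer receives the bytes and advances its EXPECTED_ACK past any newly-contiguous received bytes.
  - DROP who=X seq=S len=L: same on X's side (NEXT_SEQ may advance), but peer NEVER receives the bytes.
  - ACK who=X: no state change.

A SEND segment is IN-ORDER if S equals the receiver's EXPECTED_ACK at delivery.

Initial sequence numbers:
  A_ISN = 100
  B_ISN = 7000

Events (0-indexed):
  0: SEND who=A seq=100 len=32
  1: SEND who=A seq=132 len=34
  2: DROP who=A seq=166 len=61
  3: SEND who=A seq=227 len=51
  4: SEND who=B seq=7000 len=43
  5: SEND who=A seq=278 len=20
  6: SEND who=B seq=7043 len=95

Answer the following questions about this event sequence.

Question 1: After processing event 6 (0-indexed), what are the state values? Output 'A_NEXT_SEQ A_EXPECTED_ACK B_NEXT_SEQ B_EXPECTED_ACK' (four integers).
After event 0: A_seq=132 A_ack=7000 B_seq=7000 B_ack=132
After event 1: A_seq=166 A_ack=7000 B_seq=7000 B_ack=166
After event 2: A_seq=227 A_ack=7000 B_seq=7000 B_ack=166
After event 3: A_seq=278 A_ack=7000 B_seq=7000 B_ack=166
After event 4: A_seq=278 A_ack=7043 B_seq=7043 B_ack=166
After event 5: A_seq=298 A_ack=7043 B_seq=7043 B_ack=166
After event 6: A_seq=298 A_ack=7138 B_seq=7138 B_ack=166

298 7138 7138 166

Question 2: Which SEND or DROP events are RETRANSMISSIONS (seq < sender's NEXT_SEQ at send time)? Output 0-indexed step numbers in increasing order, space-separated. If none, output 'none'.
Answer: none

Derivation:
Step 0: SEND seq=100 -> fresh
Step 1: SEND seq=132 -> fresh
Step 2: DROP seq=166 -> fresh
Step 3: SEND seq=227 -> fresh
Step 4: SEND seq=7000 -> fresh
Step 5: SEND seq=278 -> fresh
Step 6: SEND seq=7043 -> fresh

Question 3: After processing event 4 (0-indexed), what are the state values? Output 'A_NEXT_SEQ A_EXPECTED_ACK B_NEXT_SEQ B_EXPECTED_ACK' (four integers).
After event 0: A_seq=132 A_ack=7000 B_seq=7000 B_ack=132
After event 1: A_seq=166 A_ack=7000 B_seq=7000 B_ack=166
After event 2: A_seq=227 A_ack=7000 B_seq=7000 B_ack=166
After event 3: A_seq=278 A_ack=7000 B_seq=7000 B_ack=166
After event 4: A_seq=278 A_ack=7043 B_seq=7043 B_ack=166

278 7043 7043 166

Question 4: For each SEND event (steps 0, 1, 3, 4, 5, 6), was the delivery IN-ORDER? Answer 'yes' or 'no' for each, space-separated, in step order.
Answer: yes yes no yes no yes

Derivation:
Step 0: SEND seq=100 -> in-order
Step 1: SEND seq=132 -> in-order
Step 3: SEND seq=227 -> out-of-order
Step 4: SEND seq=7000 -> in-order
Step 5: SEND seq=278 -> out-of-order
Step 6: SEND seq=7043 -> in-order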